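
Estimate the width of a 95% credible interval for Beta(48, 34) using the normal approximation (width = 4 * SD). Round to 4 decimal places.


For Beta(a,b): Var = ab/((a+b)^2(a+b+1))
Var = 0.0029, SD = 0.0541
Approximate 95% CI width = 4 * 0.0541 = 0.2163

0.2163


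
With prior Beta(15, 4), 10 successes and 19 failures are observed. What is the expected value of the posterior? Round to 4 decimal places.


Posterior = Beta(25, 23)
E[theta] = alpha/(alpha+beta)
= 25/48 = 0.5208

0.5208


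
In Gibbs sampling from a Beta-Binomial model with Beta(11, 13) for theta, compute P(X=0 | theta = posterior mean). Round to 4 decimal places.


Posterior mean = alpha/(alpha+beta) = 11/24 = 0.4583
P(X=0|theta=mean) = 1 - theta = 0.5417

0.5417


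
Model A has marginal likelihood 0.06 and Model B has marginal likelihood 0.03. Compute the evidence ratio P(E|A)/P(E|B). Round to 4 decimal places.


Evidence ratio = P(E|A) / P(E|B)
= 0.06 / 0.03
= 2.0

2.0


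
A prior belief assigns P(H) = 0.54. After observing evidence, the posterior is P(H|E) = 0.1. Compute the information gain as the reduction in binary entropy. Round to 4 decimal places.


H(prior) = -0.54*log2(0.54) - 0.46*log2(0.46)
= 0.9954
H(post) = -0.1*log2(0.1) - 0.9*log2(0.9)
= 0.469
IG = 0.9954 - 0.469 = 0.5264

0.5264


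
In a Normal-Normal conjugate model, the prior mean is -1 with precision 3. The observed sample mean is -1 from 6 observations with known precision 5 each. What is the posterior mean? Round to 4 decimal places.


Posterior precision = tau0 + n*tau = 3 + 6*5 = 33
Posterior mean = (tau0*mu0 + n*tau*xbar) / posterior_precision
= (3*-1 + 6*5*-1) / 33
= -33 / 33 = -1.0

-1.0


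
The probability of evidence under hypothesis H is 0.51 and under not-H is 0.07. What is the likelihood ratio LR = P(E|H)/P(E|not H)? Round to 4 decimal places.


LR = 0.51 / 0.07
= 7.2857

7.2857


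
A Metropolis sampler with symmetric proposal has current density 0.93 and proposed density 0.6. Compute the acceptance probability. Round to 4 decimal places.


For symmetric proposals, acceptance = min(1, pi(x*)/pi(x))
= min(1, 0.6/0.93)
= min(1, 0.6452) = 0.6452

0.6452


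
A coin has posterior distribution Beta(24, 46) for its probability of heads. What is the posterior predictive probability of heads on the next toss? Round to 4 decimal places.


Posterior predictive = E[theta] = alpha/(alpha+beta)
= 24/70
= 0.3429

0.3429


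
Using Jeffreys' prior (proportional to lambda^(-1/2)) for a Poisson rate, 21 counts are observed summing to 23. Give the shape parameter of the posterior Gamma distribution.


Conjugate update: Gamma(prior_shape + S, prior_rate + n).
Prior shape = 0.5, prior rate = 0.
Posterior shape = 0.5 + S = 0.5 + 23 = 23.5

23.5


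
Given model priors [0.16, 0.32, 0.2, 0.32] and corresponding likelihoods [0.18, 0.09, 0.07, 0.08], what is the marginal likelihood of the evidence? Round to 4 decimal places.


P(E) = sum_i P(M_i) P(E|M_i)
= 0.0288 + 0.0288 + 0.014 + 0.0256
= 0.0972

0.0972


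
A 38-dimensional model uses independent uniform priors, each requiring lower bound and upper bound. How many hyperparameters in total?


Per parameter: 2 (lower bound and upper bound).
Total = 38 * 2 = 76

76


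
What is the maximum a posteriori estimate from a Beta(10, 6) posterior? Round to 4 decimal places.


The MAP estimate equals the mode of the distribution.
Mode of Beta(a,b) = (a-1)/(a+b-2)
= 9/14
= 0.6429

0.6429


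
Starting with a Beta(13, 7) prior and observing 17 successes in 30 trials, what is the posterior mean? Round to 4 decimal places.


Posterior parameters: alpha = 13 + 17 = 30
beta = 7 + 13 = 20
Posterior mean = alpha / (alpha + beta) = 30 / 50
= 0.6

0.6


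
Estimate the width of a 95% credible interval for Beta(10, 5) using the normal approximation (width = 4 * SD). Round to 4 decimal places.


For Beta(a,b): Var = ab/((a+b)^2(a+b+1))
Var = 0.0139, SD = 0.1179
Approximate 95% CI width = 4 * 0.1179 = 0.4714

0.4714


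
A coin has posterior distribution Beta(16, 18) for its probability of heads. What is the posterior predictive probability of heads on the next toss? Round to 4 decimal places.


Posterior predictive = E[theta] = alpha/(alpha+beta)
= 16/34
= 0.4706

0.4706


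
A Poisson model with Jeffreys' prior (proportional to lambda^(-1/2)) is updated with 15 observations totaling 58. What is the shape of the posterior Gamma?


Posterior = Gamma(0.5 + S, n)
= Gamma(0.5 + 58, 15)
Posterior shape = 0.5 + S = 0.5 + 58 = 58.5

58.5


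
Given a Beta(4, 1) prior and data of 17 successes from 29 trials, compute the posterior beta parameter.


Number of failures = 29 - 17 = 12
Posterior beta = 1 + 12 = 13

13


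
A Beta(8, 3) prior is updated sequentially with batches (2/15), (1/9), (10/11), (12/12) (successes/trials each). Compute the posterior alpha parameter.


Sequential conjugate updating is equivalent to a single batch update.
Total successes across all batches = 25
alpha_posterior = alpha_prior + total_successes = 8 + 25
= 33

33


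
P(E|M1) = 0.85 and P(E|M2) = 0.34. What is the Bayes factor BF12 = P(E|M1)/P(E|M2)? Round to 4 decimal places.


Bayes factor BF12 = P(E|M1) / P(E|M2)
= 0.85 / 0.34
= 2.5

2.5


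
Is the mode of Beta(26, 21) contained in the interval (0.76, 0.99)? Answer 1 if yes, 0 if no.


Mode = (a-1)/(a+b-2) = 25/45 = 0.5556
Interval: (0.76, 0.99)
Contains mode? 0

0


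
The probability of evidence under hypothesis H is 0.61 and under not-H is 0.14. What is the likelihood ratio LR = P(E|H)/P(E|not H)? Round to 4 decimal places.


LR = 0.61 / 0.14
= 4.3571

4.3571


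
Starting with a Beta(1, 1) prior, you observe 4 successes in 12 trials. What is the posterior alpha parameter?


For a Beta-Binomial conjugate model:
Posterior alpha = prior alpha + number of successes
= 1 + 4 = 5

5


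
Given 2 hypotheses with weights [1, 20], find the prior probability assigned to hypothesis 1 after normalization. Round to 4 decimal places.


To normalize, divide each weight by the sum of all weights.
Sum = 21
Prior(H1) = 1/21 = 0.0476

0.0476


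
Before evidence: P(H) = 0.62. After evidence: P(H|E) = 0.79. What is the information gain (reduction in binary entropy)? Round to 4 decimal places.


Prior entropy = 0.958
Posterior entropy = 0.7415
Information gain = 0.958 - 0.7415 = 0.2166

0.2166


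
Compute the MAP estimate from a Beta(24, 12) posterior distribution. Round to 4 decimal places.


MAP = mode of Beta distribution
= (alpha - 1)/(alpha + beta - 2)
= (24-1)/(24+12-2)
= 23/34 = 0.6765

0.6765


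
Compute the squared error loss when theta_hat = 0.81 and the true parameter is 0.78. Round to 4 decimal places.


L = (theta_hat - theta_true)^2
= (0.81 - 0.78)^2
= 0.03^2 = 0.0009

0.0009


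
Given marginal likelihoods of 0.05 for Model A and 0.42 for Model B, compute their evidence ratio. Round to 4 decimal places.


Ratio = ML(A) / ML(B) = 0.05/0.42
= 0.119

0.119


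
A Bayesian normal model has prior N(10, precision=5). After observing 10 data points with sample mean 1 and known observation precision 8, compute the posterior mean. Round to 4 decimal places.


Posterior mean = (prior_precision * prior_mean + n * data_precision * data_mean) / (prior_precision + n * data_precision)
Numerator = 5*10 + 10*8*1 = 130
Denominator = 5 + 10*8 = 85
Posterior mean = 1.5294

1.5294


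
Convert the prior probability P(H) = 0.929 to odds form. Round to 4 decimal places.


P(not H) = 1 - 0.929 = 0.071
Odds = 0.929 / 0.071 = 13.0845

13.0845


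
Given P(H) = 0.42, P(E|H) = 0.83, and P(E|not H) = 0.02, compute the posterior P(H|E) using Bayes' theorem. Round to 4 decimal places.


By Bayes' theorem: P(H|E) = P(E|H)*P(H) / P(E)
P(E) = P(E|H)*P(H) + P(E|not H)*P(not H)
P(E) = 0.83*0.42 + 0.02*0.58 = 0.3602
P(H|E) = 0.83*0.42 / 0.3602 = 0.9678

0.9678


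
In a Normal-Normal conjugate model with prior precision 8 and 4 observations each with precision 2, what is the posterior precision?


Posterior precision = prior precision + n * observation precision
= 8 + 4 * 2
= 8 + 8 = 16

16


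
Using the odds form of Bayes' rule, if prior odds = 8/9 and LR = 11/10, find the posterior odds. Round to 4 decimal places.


Bayes' rule in odds form: posterior odds = prior odds * LR
= (8 * 11) / (9 * 10)
= 88/90 = 0.9778

0.9778


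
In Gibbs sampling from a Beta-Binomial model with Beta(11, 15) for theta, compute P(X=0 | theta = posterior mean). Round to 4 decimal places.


Posterior mean = alpha/(alpha+beta) = 11/26 = 0.4231
P(X=0|theta=mean) = 1 - theta = 0.5769

0.5769


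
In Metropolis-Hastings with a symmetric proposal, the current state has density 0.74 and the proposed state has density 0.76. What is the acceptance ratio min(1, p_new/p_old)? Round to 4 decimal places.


Ratio = p_new / p_old = 0.76 / 0.74 = 1.027
Acceptance = min(1, 1.027) = 1.0

1.0


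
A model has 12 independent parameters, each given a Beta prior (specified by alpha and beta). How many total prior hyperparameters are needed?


Each Beta prior needs 2 hyperparameters (alpha and beta).
Total = 2 * 12 = 24

24


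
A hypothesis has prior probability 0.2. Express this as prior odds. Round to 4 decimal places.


Odds = P(H) / P(not H) = 0.2 / 0.8
= 0.25

0.25


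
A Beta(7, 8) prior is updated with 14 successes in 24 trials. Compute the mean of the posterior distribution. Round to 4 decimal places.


After update: Beta(21, 18)
Mean = 21 / (21 + 18) = 21 / 39
= 0.5385

0.5385


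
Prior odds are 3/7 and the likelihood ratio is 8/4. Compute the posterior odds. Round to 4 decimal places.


Posterior odds = prior odds * likelihood ratio
= (3/7) * (8/4)
= 24 / 28
= 0.8571

0.8571


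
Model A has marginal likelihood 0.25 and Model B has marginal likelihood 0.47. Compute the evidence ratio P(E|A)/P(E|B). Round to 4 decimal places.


Evidence ratio = P(E|A) / P(E|B)
= 0.25 / 0.47
= 0.5319

0.5319


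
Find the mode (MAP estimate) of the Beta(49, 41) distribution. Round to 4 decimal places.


For Beta(a,b) with a,b > 1:
Mode = (a-1)/(a+b-2) = (49-1)/(90-2)
= 48/88 = 0.5455

0.5455


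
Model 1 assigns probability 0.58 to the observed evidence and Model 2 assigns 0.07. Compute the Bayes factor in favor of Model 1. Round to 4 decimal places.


BF = P(data|M1) / P(data|M2)
= 0.58 / 0.07 = 8.2857

8.2857


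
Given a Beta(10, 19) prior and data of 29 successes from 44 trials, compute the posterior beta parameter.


Number of failures = 44 - 29 = 15
Posterior beta = 19 + 15 = 34

34


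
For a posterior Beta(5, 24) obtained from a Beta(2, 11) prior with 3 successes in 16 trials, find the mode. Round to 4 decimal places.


Mode = (alpha - 1) / (alpha + beta - 2)
= 4 / 27
= 0.1481

0.1481


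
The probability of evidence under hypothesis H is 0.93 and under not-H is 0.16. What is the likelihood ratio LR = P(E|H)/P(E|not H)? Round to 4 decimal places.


LR = 0.93 / 0.16
= 5.8125

5.8125


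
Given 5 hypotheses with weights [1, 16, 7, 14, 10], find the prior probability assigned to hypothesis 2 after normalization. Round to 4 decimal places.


To normalize, divide each weight by the sum of all weights.
Sum = 48
Prior(H2) = 16/48 = 0.3333

0.3333


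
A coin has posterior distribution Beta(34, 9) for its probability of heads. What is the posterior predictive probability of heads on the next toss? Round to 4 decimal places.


Posterior predictive = E[theta] = alpha/(alpha+beta)
= 34/43
= 0.7907

0.7907


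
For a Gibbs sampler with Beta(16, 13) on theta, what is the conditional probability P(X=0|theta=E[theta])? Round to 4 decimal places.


E[theta] = 16/(16+13) = 0.5517
P(X=0|theta) = 1 - theta = 0.4483

0.4483


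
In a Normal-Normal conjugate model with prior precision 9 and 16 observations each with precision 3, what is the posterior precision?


Posterior precision = prior precision + n * observation precision
= 9 + 16 * 3
= 9 + 48 = 57

57


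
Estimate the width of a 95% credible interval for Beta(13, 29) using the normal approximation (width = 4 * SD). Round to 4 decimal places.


For Beta(a,b): Var = ab/((a+b)^2(a+b+1))
Var = 0.005, SD = 0.0705
Approximate 95% CI width = 4 * 0.0705 = 0.282

0.282


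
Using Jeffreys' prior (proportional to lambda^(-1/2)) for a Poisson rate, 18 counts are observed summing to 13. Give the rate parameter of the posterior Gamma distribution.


Conjugate update: Gamma(prior_shape + S, prior_rate + n).
Prior shape = 0.5, prior rate = 0.
Posterior rate = 0 + n = 18

18.0


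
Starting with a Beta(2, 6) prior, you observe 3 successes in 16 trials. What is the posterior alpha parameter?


For a Beta-Binomial conjugate model:
Posterior alpha = prior alpha + number of successes
= 2 + 3 = 5

5


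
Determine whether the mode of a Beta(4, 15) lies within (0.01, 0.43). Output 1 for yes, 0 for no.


First find the mode: (a-1)/(a+b-2) = 0.1765
Is 0.1765 in (0.01, 0.43)? 1

1


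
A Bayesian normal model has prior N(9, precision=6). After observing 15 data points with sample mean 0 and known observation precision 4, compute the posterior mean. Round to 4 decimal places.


Posterior mean = (prior_precision * prior_mean + n * data_precision * data_mean) / (prior_precision + n * data_precision)
Numerator = 6*9 + 15*4*0 = 54
Denominator = 6 + 15*4 = 66
Posterior mean = 0.8182

0.8182


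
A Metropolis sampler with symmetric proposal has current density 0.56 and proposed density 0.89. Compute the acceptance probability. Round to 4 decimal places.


For symmetric proposals, acceptance = min(1, pi(x*)/pi(x))
= min(1, 0.89/0.56)
= min(1, 1.5893) = 1.0

1.0


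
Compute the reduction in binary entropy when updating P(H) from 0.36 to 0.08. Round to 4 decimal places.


H_before = -p*log2(p) - (1-p)*log2(1-p) for p=0.36: 0.9427
H_after for p=0.08: 0.4022
Reduction = 0.9427 - 0.4022 = 0.5405

0.5405


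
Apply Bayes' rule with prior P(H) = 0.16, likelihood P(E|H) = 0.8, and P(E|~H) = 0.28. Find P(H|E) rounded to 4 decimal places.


Step 1: Compute marginal P(E) = P(E|H)P(H) + P(E|~H)P(~H)
= 0.8*0.16 + 0.28*0.84 = 0.3632
Step 2: P(H|E) = P(E|H)P(H)/P(E) = 0.128/0.3632
= 0.3524

0.3524


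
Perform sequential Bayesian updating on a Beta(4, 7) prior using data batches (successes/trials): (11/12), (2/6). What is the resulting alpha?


Accumulate successes: 13
Posterior alpha = prior alpha + sum of successes
= 4 + 13 = 17

17


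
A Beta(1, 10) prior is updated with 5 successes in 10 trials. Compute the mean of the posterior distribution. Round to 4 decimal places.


After update: Beta(6, 15)
Mean = 6 / (6 + 15) = 6 / 21
= 0.2857

0.2857


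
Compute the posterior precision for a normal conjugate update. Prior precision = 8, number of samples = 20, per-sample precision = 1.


tau_post = tau_0 + n * tau
= 8 + 20 * 1 = 28

28


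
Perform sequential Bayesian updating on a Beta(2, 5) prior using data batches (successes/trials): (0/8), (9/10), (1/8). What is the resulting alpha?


Accumulate successes: 10
Posterior alpha = prior alpha + sum of successes
= 2 + 10 = 12

12


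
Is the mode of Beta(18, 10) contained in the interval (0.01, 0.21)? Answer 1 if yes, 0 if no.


Mode = (a-1)/(a+b-2) = 17/26 = 0.6538
Interval: (0.01, 0.21)
Contains mode? 0

0


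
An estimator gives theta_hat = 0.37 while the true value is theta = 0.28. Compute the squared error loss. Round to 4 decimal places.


The squared error loss is (theta_hat - theta)^2
= (0.37 - 0.28)^2
= (0.09)^2 = 0.0081

0.0081


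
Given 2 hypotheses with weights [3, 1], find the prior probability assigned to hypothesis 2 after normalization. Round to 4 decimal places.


To normalize, divide each weight by the sum of all weights.
Sum = 4
Prior(H2) = 1/4 = 0.25

0.25


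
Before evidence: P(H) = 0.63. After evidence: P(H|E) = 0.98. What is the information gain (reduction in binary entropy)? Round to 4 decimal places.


Prior entropy = 0.9507
Posterior entropy = 0.1414
Information gain = 0.9507 - 0.1414 = 0.8092

0.8092


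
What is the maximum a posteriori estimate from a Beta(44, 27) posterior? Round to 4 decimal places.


The MAP estimate equals the mode of the distribution.
Mode of Beta(a,b) = (a-1)/(a+b-2)
= 43/69
= 0.6232

0.6232


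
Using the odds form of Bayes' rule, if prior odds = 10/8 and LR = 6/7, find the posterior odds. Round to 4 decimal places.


Bayes' rule in odds form: posterior odds = prior odds * LR
= (10 * 6) / (8 * 7)
= 60/56 = 1.0714

1.0714


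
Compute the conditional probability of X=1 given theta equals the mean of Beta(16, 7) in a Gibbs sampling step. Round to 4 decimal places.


Mean of Beta(16, 7) = 0.6957
P(X=1 | theta=0.6957) = 0.6957

0.6957


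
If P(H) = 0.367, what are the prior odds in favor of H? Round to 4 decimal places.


Prior odds = P(H) / (1 - P(H))
= 0.367 / 0.633
= 0.5798

0.5798


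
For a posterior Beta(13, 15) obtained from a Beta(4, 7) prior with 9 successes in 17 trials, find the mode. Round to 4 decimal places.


Mode = (alpha - 1) / (alpha + beta - 2)
= 12 / 26
= 0.4615

0.4615


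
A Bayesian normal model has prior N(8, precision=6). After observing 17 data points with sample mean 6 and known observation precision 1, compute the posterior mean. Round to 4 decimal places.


Posterior mean = (prior_precision * prior_mean + n * data_precision * data_mean) / (prior_precision + n * data_precision)
Numerator = 6*8 + 17*1*6 = 150
Denominator = 6 + 17*1 = 23
Posterior mean = 6.5217

6.5217


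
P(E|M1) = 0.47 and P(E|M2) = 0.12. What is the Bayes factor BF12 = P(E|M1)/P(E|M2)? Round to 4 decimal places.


Bayes factor BF12 = P(E|M1) / P(E|M2)
= 0.47 / 0.12
= 3.9167

3.9167


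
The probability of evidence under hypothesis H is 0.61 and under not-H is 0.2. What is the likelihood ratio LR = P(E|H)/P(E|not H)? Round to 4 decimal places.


LR = 0.61 / 0.2
= 3.05

3.05


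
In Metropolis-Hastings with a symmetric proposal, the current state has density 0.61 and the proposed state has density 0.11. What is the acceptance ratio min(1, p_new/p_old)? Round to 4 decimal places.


Ratio = p_new / p_old = 0.11 / 0.61 = 0.1803
Acceptance = min(1, 0.1803) = 0.1803

0.1803


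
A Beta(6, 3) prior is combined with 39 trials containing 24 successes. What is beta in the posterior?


In conjugate updating:
beta_posterior = beta_prior + (n - k)
= 3 + (39 - 24)
= 3 + 15 = 18

18


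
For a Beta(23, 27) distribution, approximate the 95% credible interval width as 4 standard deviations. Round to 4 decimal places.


Variance of Beta(a,b) = ab / ((a+b)^2 * (a+b+1))
= 23*27 / ((50)^2 * 51)
= 0.0049
SD = sqrt(0.0049) = 0.0698
Width = 4 * SD = 0.2792

0.2792


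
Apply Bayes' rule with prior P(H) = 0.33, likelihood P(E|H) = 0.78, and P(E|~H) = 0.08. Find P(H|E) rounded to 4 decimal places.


Step 1: Compute marginal P(E) = P(E|H)P(H) + P(E|~H)P(~H)
= 0.78*0.33 + 0.08*0.67 = 0.311
Step 2: P(H|E) = P(E|H)P(H)/P(E) = 0.2574/0.311
= 0.8277

0.8277


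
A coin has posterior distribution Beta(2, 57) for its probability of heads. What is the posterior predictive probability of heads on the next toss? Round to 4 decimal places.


Posterior predictive = E[theta] = alpha/(alpha+beta)
= 2/59
= 0.0339

0.0339


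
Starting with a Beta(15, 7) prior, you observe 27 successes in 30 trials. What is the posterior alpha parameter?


For a Beta-Binomial conjugate model:
Posterior alpha = prior alpha + number of successes
= 15 + 27 = 42

42


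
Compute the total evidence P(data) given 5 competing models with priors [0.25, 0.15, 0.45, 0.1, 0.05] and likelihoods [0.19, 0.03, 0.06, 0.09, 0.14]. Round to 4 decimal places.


Marginal likelihood = sum P(model_i) * P(data|model_i)
Model 1: 0.25 * 0.19 = 0.0475
Model 2: 0.15 * 0.03 = 0.0045
Model 3: 0.45 * 0.06 = 0.027
Model 4: 0.1 * 0.09 = 0.009
Model 5: 0.05 * 0.14 = 0.007
Total = 0.095

0.095


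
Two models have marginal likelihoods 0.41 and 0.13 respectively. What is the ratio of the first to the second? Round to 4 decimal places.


Evidence ratio = 0.41 / 0.13
= 3.1538

3.1538


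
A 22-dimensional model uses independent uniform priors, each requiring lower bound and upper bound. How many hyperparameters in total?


Per parameter: 2 (lower bound and upper bound).
Total = 22 * 2 = 44

44


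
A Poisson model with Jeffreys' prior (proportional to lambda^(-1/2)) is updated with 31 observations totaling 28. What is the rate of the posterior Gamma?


Posterior = Gamma(0.5 + S, n)
= Gamma(0.5 + 28, 31)
Posterior rate = 0 + n = 31

31.0


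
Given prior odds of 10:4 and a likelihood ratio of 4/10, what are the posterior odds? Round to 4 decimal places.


Posterior odds = prior odds * LR
Prior odds = 10/4 = 2.5
LR = 4/10 = 0.4
Posterior odds = 2.5 * 0.4 = 1.0

1.0


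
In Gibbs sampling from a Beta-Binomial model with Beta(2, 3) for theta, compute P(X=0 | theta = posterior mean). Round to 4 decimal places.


Posterior mean = alpha/(alpha+beta) = 2/5 = 0.4
P(X=0|theta=mean) = 1 - theta = 0.6

0.6


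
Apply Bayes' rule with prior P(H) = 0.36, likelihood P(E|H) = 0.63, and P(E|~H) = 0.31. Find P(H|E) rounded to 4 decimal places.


Step 1: Compute marginal P(E) = P(E|H)P(H) + P(E|~H)P(~H)
= 0.63*0.36 + 0.31*0.64 = 0.4252
Step 2: P(H|E) = P(E|H)P(H)/P(E) = 0.2268/0.4252
= 0.5334

0.5334


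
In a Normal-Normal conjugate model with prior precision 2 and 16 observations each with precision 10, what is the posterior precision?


Posterior precision = prior precision + n * observation precision
= 2 + 16 * 10
= 2 + 160 = 162

162


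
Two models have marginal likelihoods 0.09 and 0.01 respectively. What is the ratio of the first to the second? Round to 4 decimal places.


Evidence ratio = 0.09 / 0.01
= 9.0

9.0


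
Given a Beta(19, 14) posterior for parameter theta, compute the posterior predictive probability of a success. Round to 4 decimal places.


For a Beta-Bernoulli model, the predictive probability is the mean:
P(success) = 19/(19+14) = 19/33 = 0.5758

0.5758


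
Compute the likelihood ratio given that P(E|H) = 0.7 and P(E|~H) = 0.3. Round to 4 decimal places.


LR = P(E|H) / P(E|~H)
= 0.7 / 0.3 = 2.3333

2.3333


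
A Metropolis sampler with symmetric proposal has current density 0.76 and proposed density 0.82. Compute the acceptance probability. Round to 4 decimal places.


For symmetric proposals, acceptance = min(1, pi(x*)/pi(x))
= min(1, 0.82/0.76)
= min(1, 1.0789) = 1.0

1.0


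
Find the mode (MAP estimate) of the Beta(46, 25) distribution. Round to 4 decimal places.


For Beta(a,b) with a,b > 1:
Mode = (a-1)/(a+b-2) = (46-1)/(71-2)
= 45/69 = 0.6522

0.6522


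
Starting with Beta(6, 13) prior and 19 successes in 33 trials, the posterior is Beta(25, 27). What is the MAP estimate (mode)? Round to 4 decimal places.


The mode of Beta(a, b) when a > 1 and b > 1 is (a-1)/(a+b-2)
= (25 - 1) / (25 + 27 - 2)
= 24 / 50
= 0.48

0.48


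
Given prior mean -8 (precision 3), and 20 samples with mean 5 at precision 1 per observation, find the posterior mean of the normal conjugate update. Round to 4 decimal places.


The posterior mean is a precision-weighted average of prior and data.
Post. prec. = 3 + 20 = 23
Post. mean = (-24 + 100)/23 = 76/23 = 3.3043

3.3043


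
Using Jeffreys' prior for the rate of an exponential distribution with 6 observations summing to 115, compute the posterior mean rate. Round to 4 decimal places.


Jeffreys' prior leads to posterior Gamma(6, 115).
Mean = 6/115 = 0.0522

0.0522


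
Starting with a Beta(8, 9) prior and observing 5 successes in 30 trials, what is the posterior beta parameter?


Posterior beta = prior beta + failures
Failures = 30 - 5 = 25
beta_post = 9 + 25 = 34

34


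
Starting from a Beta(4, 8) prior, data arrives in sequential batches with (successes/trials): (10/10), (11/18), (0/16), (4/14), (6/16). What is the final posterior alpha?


In sequential Bayesian updating, we sum all successes.
Total successes = 31
Final alpha = 4 + 31 = 35

35


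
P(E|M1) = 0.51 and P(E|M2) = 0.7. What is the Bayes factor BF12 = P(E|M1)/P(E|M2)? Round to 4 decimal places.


Bayes factor BF12 = P(E|M1) / P(E|M2)
= 0.51 / 0.7
= 0.7286

0.7286


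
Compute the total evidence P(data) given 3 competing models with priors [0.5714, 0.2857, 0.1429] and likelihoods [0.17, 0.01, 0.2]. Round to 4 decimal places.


Marginal likelihood = sum P(model_i) * P(data|model_i)
Model 1: 0.5714 * 0.17 = 0.0971
Model 2: 0.2857 * 0.01 = 0.0029
Model 3: 0.1429 * 0.2 = 0.0286
Total = 0.1286

0.1286


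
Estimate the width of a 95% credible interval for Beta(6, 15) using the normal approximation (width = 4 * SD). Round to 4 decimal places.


For Beta(a,b): Var = ab/((a+b)^2(a+b+1))
Var = 0.0093, SD = 0.0963
Approximate 95% CI width = 4 * 0.0963 = 0.3853

0.3853


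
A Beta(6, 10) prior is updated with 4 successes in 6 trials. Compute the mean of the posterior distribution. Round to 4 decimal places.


After update: Beta(10, 12)
Mean = 10 / (10 + 12) = 10 / 22
= 0.4545

0.4545


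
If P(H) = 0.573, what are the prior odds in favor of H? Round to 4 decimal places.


Prior odds = P(H) / (1 - P(H))
= 0.573 / 0.427
= 1.3419

1.3419


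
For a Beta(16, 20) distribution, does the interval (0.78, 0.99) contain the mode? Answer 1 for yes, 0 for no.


Mode of Beta(a,b) = (a-1)/(a+b-2)
= (16-1)/(16+20-2) = 0.4412
Check: 0.78 <= 0.4412 <= 0.99?
Result: 0

0


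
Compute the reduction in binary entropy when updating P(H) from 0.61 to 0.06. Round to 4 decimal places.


H_before = -p*log2(p) - (1-p)*log2(1-p) for p=0.61: 0.9648
H_after for p=0.06: 0.3274
Reduction = 0.9648 - 0.3274 = 0.6374

0.6374


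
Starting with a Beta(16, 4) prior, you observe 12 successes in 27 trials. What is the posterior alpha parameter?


For a Beta-Binomial conjugate model:
Posterior alpha = prior alpha + number of successes
= 16 + 12 = 28

28


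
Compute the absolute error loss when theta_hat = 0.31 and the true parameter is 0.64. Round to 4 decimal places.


L = |theta_hat - theta_true|
= |0.31 - 0.64| = 0.33

0.33


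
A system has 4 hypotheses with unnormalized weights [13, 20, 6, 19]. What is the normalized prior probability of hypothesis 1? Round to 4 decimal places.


The normalized prior is the weight divided by the total.
Total weight = 58
P(H1) = 13 / 58 = 0.2241

0.2241


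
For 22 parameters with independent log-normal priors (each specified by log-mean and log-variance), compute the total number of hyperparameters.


A log-normal prior has 2 hyperparameters per parameter.
Total = 22 * 2 = 44

44


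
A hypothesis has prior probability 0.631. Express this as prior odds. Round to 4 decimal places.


Odds = P(H) / P(not H) = 0.631 / 0.369
= 1.71

1.71


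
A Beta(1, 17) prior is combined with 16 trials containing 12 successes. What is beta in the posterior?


In conjugate updating:
beta_posterior = beta_prior + (n - k)
= 17 + (16 - 12)
= 17 + 4 = 21

21


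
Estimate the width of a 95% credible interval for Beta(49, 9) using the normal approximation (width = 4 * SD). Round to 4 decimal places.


For Beta(a,b): Var = ab/((a+b)^2(a+b+1))
Var = 0.0022, SD = 0.0471
Approximate 95% CI width = 4 * 0.0471 = 0.1885

0.1885


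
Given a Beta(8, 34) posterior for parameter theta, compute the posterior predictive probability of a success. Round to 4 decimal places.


For a Beta-Bernoulli model, the predictive probability is the mean:
P(success) = 8/(8+34) = 8/42 = 0.1905

0.1905


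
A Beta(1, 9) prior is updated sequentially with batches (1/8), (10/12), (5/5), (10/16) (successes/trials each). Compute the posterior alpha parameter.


Sequential conjugate updating is equivalent to a single batch update.
Total successes across all batches = 26
alpha_posterior = alpha_prior + total_successes = 1 + 26
= 27

27


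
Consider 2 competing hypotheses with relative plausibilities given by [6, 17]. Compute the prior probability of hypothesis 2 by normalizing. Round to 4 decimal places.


Sum of weights = 6 + 17 = 23
Normalized prior for H2 = 17 / 23
= 0.7391

0.7391


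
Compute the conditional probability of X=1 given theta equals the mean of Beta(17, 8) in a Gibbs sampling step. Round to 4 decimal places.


Mean of Beta(17, 8) = 0.68
P(X=1 | theta=0.68) = 0.68

0.68


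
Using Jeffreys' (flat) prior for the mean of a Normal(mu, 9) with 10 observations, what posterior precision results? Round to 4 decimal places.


Flat prior means prior precision is 0.
Posterior precision = n / sigma^2 = 10/9 = 1.1111

1.1111


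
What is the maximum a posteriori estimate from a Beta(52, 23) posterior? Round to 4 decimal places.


The MAP estimate equals the mode of the distribution.
Mode of Beta(a,b) = (a-1)/(a+b-2)
= 51/73
= 0.6986

0.6986


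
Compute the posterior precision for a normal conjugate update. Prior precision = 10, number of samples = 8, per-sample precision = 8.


tau_post = tau_0 + n * tau
= 10 + 8 * 8 = 74

74


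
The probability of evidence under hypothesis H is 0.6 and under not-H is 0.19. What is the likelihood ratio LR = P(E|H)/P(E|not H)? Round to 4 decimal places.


LR = 0.6 / 0.19
= 3.1579

3.1579


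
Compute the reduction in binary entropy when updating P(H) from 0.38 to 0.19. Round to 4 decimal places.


H_before = -p*log2(p) - (1-p)*log2(1-p) for p=0.38: 0.958
H_after for p=0.19: 0.7015
Reduction = 0.958 - 0.7015 = 0.2566

0.2566


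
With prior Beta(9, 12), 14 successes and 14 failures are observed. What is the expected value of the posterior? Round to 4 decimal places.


Posterior = Beta(23, 26)
E[theta] = alpha/(alpha+beta)
= 23/49 = 0.4694

0.4694


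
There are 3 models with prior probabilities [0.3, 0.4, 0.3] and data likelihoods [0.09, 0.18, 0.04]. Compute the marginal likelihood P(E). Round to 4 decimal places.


P(E) = sum over models of P(M_i) * P(E|M_i)
= 0.3*0.09 + 0.4*0.18 + 0.3*0.04
= 0.111

0.111


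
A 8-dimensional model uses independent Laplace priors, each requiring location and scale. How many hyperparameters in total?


Per parameter: 2 (location and scale).
Total = 8 * 2 = 16

16


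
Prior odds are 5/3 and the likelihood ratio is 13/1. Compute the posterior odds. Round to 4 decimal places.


Posterior odds = prior odds * likelihood ratio
= (5/3) * (13/1)
= 65 / 3
= 21.6667

21.6667


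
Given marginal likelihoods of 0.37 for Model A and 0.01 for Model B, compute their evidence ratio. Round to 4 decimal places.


Ratio = ML(A) / ML(B) = 0.37/0.01
= 37.0

37.0


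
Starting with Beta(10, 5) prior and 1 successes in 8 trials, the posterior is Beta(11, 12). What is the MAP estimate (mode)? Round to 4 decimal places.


The mode of Beta(a, b) when a > 1 and b > 1 is (a-1)/(a+b-2)
= (11 - 1) / (11 + 12 - 2)
= 10 / 21
= 0.4762

0.4762


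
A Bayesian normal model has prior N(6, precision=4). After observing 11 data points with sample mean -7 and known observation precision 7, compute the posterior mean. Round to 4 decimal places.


Posterior mean = (prior_precision * prior_mean + n * data_precision * data_mean) / (prior_precision + n * data_precision)
Numerator = 4*6 + 11*7*-7 = -515
Denominator = 4 + 11*7 = 81
Posterior mean = -6.358

-6.358


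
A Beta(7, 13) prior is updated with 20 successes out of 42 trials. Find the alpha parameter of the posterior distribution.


In the Beta-Binomial conjugate update:
alpha_post = alpha_prior + successes
= 7 + 20
= 27

27


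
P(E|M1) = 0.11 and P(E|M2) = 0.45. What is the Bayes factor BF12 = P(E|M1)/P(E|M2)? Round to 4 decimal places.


Bayes factor BF12 = P(E|M1) / P(E|M2)
= 0.11 / 0.45
= 0.2444

0.2444


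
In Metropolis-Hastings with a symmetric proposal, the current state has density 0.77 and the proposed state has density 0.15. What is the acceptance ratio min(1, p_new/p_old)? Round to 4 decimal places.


Ratio = p_new / p_old = 0.15 / 0.77 = 0.1948
Acceptance = min(1, 0.1948) = 0.1948

0.1948


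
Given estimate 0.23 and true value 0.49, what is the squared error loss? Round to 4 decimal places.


Squared error = (estimate - true)^2
Difference = -0.26
Loss = -0.26^2 = 0.0676

0.0676


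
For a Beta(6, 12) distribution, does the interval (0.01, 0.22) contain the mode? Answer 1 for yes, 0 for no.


Mode of Beta(a,b) = (a-1)/(a+b-2)
= (6-1)/(6+12-2) = 0.3125
Check: 0.01 <= 0.3125 <= 0.22?
Result: 0

0


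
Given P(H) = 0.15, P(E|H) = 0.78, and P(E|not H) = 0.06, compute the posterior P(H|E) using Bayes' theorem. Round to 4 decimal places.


By Bayes' theorem: P(H|E) = P(E|H)*P(H) / P(E)
P(E) = P(E|H)*P(H) + P(E|not H)*P(not H)
P(E) = 0.78*0.15 + 0.06*0.85 = 0.168
P(H|E) = 0.78*0.15 / 0.168 = 0.6964

0.6964


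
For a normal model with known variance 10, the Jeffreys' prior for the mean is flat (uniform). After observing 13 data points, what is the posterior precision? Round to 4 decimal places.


Jeffreys' prior for normal mean (known variance) is flat.
Prior precision = 0.
Posterior precision = prior_prec + n/sigma^2 = 0 + 13/10
= 1.3

1.3


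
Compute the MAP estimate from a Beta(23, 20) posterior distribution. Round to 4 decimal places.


MAP = mode of Beta distribution
= (alpha - 1)/(alpha + beta - 2)
= (23-1)/(23+20-2)
= 22/41 = 0.5366

0.5366


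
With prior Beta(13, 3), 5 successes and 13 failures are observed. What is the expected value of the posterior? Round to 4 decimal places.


Posterior = Beta(18, 16)
E[theta] = alpha/(alpha+beta)
= 18/34 = 0.5294

0.5294


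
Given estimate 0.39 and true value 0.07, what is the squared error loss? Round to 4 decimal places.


Squared error = (estimate - true)^2
Difference = 0.32
Loss = 0.32^2 = 0.1024

0.1024


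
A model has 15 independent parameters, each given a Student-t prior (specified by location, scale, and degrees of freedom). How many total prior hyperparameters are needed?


Each Student-t prior needs 3 hyperparameters (location, scale, and degrees of freedom).
Total = 3 * 15 = 45

45


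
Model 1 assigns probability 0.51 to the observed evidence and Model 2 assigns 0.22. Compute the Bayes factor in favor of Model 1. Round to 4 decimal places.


BF = P(data|M1) / P(data|M2)
= 0.51 / 0.22 = 2.3182

2.3182


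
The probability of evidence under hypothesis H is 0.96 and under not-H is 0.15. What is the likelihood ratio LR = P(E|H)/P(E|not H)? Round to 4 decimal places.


LR = 0.96 / 0.15
= 6.4

6.4


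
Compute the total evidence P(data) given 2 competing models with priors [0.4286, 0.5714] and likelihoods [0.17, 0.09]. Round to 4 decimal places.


Marginal likelihood = sum P(model_i) * P(data|model_i)
Model 1: 0.4286 * 0.17 = 0.0729
Model 2: 0.5714 * 0.09 = 0.0514
Total = 0.1243

0.1243


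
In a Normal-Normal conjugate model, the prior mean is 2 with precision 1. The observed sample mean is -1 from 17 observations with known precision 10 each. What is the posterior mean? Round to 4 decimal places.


Posterior precision = tau0 + n*tau = 1 + 17*10 = 171
Posterior mean = (tau0*mu0 + n*tau*xbar) / posterior_precision
= (1*2 + 17*10*-1) / 171
= -168 / 171 = -0.9825

-0.9825


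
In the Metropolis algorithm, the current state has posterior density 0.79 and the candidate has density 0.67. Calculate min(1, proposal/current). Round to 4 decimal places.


Ratio = 0.67/0.79 = 0.8481
Acceptance probability = min(1, 0.8481)
= 0.8481

0.8481


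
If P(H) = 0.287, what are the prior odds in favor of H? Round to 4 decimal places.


Prior odds = P(H) / (1 - P(H))
= 0.287 / 0.713
= 0.4025

0.4025


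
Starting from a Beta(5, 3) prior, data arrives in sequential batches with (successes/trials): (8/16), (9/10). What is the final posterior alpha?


In sequential Bayesian updating, we sum all successes.
Total successes = 17
Final alpha = 5 + 17 = 22

22


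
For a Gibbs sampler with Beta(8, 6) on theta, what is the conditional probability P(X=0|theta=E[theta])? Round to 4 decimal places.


E[theta] = 8/(8+6) = 0.5714
P(X=0|theta) = 1 - theta = 0.4286

0.4286


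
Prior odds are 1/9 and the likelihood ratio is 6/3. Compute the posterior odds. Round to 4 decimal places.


Posterior odds = prior odds * likelihood ratio
= (1/9) * (6/3)
= 6 / 27
= 0.2222

0.2222


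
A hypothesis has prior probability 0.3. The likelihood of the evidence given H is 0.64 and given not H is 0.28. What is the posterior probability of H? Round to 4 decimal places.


Using Bayes' theorem:
P(E) = 0.3 * 0.64 + 0.7 * 0.28
P(E) = 0.388
P(H|E) = (0.3 * 0.64) / 0.388 = 0.4948

0.4948


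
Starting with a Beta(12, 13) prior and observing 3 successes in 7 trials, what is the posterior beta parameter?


Posterior beta = prior beta + failures
Failures = 7 - 3 = 4
beta_post = 13 + 4 = 17

17


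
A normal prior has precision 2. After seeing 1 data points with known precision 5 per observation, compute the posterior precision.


In the conjugate normal model, precisions add:
tau_posterior = tau_prior + n * tau_data
= 2 + 1*5 = 7

7


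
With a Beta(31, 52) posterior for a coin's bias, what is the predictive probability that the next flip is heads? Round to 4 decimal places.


The predictive probability equals the posterior mean.
P(next = heads) = alpha / (alpha + beta)
= 31 / 83 = 0.3735

0.3735


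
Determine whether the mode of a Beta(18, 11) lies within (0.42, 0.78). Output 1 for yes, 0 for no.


First find the mode: (a-1)/(a+b-2) = 0.6296
Is 0.6296 in (0.42, 0.78)? 1

1


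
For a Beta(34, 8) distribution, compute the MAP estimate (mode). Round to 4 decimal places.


MAP = mode = (a-1)/(a+b-2)
= (34-1)/(34+8-2)
= 33/40 = 0.825

0.825


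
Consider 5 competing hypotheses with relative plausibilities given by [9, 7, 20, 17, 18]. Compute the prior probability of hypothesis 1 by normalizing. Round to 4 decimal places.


Sum of weights = 9 + 7 + 20 + 17 + 18 = 71
Normalized prior for H1 = 9 / 71
= 0.1268

0.1268


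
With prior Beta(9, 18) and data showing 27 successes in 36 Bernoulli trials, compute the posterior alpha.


Conjugate update: alpha_posterior = alpha_prior + k
= 9 + 27 = 36

36


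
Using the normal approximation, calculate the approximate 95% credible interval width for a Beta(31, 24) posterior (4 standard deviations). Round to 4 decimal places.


Var(Beta) = 31*24/(55^2 * 56) = 0.0044
SD = 0.0663
Width ~ 4*SD = 0.2651

0.2651


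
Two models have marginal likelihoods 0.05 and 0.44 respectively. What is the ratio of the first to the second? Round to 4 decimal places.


Evidence ratio = 0.05 / 0.44
= 0.1136

0.1136


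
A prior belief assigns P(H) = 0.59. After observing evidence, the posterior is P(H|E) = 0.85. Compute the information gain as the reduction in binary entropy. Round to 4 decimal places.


H(prior) = -0.59*log2(0.59) - 0.41*log2(0.41)
= 0.9765
H(post) = -0.85*log2(0.85) - 0.15*log2(0.15)
= 0.6098
IG = 0.9765 - 0.6098 = 0.3667

0.3667


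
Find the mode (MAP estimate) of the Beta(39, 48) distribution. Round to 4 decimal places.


For Beta(a,b) with a,b > 1:
Mode = (a-1)/(a+b-2) = (39-1)/(87-2)
= 38/85 = 0.4471

0.4471


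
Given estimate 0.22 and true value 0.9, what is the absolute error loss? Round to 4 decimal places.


Absolute error = |estimate - true|
= |-0.68| = 0.68

0.68


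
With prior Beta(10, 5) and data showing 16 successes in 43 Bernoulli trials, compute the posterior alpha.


Conjugate update: alpha_posterior = alpha_prior + k
= 10 + 16 = 26

26


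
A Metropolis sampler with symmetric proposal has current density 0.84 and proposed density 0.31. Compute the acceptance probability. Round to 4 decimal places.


For symmetric proposals, acceptance = min(1, pi(x*)/pi(x))
= min(1, 0.31/0.84)
= min(1, 0.369) = 0.369

0.369
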